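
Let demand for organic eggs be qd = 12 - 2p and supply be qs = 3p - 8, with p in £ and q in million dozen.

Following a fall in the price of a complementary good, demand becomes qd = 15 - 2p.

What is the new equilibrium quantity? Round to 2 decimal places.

5.80

Original equilibrium: 12 - 2p = 3p - 8 gives 20 = 5p, so p = 4 and q = 4.
The shock moves the curves to qd = 15 - 2p and qs = 3p - 8.
New equilibrium: 15 - 2p = 3p - 8 ⇒ 23 = 5p ⇒ p = 4.6, q = 5.8.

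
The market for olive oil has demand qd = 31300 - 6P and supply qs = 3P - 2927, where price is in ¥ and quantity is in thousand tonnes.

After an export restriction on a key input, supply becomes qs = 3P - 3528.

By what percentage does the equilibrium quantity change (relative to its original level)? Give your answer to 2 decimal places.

-4.72

Before the shock: 31300 - 6P = 3P - 2927 ⇒ 34227 = 9P ⇒ P = 3803, q = 8482.
After the shift, demand is qd = 31300 - 6P and supply is qs = 3P - 3528.
Clearing the new market: 31300 - 6P = 3P - 3528, so P = 34828/9 ≈ 3869.7778 and q = 24244/3 ≈ 8081.3333.
%Δq = (8081.3333 − 8482) / 8482 × 100 = -4.72%.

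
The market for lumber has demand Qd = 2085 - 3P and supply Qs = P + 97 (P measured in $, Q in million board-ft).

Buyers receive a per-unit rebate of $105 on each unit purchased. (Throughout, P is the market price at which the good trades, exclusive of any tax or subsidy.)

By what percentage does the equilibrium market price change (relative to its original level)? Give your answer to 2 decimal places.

+15.85

Original equilibrium: 2085 - 3P = P + 97 gives 1988 = 4P, so P = 497 and Q = 594.
Since buyers' out-of-pocket price is the market price minus the rebate, the effective demand curve becomes Qd = 2400 - 3P.
Equate the new curves: 2400 - 3P = P + 97, giving 2303 = 4P, P = 575.75, Q = 672.75.
%ΔP = (575.75 − 497) / 497 × 100 = +15.85%.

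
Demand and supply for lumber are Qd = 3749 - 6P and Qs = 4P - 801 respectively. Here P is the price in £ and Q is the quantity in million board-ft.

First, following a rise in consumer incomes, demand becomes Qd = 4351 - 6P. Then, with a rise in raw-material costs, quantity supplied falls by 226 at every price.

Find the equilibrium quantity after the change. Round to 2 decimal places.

1124.20

Initially, 3749 - 6P = 4P - 801, so 4550 = 10P and P = 455, Q = 1019.
With the change applied: demand Qd = 4351 - 6P, supply Qs = 4P - 1027.
Equate the new curves: 4351 - 6P = 4P - 1027, giving 5378 = 10P, P = 537.8, Q = 1124.2.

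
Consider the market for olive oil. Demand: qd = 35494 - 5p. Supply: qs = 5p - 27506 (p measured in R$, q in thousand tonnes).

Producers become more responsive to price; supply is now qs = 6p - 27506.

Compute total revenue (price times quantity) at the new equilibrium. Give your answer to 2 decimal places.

39275553.72

Original equilibrium: 35494 - 5p = 5p - 27506 gives 63000 = 10p, so p = 6300 and q = 3994.
After the shift, demand is qd = 35494 - 5p and supply is qs = 6p - 27506.
New equilibrium: 35494 - 5p = 6p - 27506 ⇒ 63000 = 11p ⇒ p = 63000/11 ≈ 5727.2727, q = 75434/11 ≈ 6857.6364.
New expenditure = 5727.2727 × 6857.6364 = 39275553.72.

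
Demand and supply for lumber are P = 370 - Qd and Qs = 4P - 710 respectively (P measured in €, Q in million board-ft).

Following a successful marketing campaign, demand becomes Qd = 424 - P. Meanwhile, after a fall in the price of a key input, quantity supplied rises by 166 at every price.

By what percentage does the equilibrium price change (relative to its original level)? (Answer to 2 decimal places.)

-10.37

Before the shock: 370 - P = 4P - 710 ⇒ 1080 = 5P ⇒ P = 216, Q = 154.
With the change applied: demand Qd = 424 - P, supply Qs = 4P - 544.
Setting them equal: 424 - P = 4P - 544 → 968 = 5P, so P = 193.6 and Q = 230.4.
%ΔP = (193.6 − 216) / 216 × 100 = -10.37%.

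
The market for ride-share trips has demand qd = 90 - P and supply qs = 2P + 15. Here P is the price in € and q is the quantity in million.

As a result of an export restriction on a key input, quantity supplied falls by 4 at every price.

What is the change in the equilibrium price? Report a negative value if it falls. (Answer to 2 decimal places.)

+1.33

Before the shock: 90 - P = 2P + 15 ⇒ 75 = 3P ⇒ P = 25, q = 65.
The new curves are qd = 90 - P (demand) and qs = 2P + 11 (supply).
Clearing the new market: 90 - P = 2P + 11, so P = 79/3 ≈ 26.3333 and q = 191/3 ≈ 63.6667.
ΔP = 26.3333 − 25 = +1.33.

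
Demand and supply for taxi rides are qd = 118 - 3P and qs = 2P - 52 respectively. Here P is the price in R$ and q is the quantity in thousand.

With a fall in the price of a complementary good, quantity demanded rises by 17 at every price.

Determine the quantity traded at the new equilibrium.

22.8

Initially, 118 - 3P = 2P - 52, so 170 = 5P and P = 34, q = 16.
With the change applied: demand qd = 135 - 3P, supply qs = 2P - 52.
Clearing the new market: 135 - 3P = 2P - 52, so P = 37.4 and q = 22.8.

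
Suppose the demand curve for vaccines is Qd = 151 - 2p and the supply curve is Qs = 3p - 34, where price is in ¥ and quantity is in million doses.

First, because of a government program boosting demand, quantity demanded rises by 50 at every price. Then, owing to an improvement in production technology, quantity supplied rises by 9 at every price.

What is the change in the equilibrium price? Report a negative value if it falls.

+8.2

Initially, 151 - 2p = 3p - 34, so 185 = 5p and p = 37, Q = 77.
After the shift, demand is Qd = 201 - 2p and supply is Qs = 3p - 25.
Equate the new curves: 201 - 2p = 3p - 25, giving 226 = 5p, p = 45.2, Q = 110.6.
Δp = 45.2 − 37 = +8.2.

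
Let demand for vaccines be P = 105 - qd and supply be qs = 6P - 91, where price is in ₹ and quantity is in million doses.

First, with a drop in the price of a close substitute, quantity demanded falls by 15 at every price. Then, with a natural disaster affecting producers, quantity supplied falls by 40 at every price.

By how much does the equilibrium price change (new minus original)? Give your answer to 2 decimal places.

+3.57

Original equilibrium: 105 - P = 6P - 91 gives 196 = 7P, so P = 28 and q = 77.
The new curves are qd = 90 - P (demand) and qs = 6P - 131 (supply).
New equilibrium: 90 - P = 6P - 131 ⇒ 221 = 7P ⇒ P = 221/7 ≈ 31.5714, q = 409/7 ≈ 58.4286.
ΔP = 31.5714 − 28 = +3.57.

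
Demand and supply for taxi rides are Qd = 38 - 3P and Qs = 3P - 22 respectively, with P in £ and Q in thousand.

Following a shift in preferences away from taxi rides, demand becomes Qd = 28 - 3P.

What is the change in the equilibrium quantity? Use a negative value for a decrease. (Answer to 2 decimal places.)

-5.00

Solve the original market: 38 - 3P = 3P - 22, hence P = 10 and Q = 8.
After the shift, demand is Qd = 28 - 3P and supply is Qs = 3P - 22.
Clearing the new market: 28 - 3P = 3P - 22, so P = 25/3 ≈ 8.3333 and Q = 3.
ΔQ = 3 − 8 = -5.00.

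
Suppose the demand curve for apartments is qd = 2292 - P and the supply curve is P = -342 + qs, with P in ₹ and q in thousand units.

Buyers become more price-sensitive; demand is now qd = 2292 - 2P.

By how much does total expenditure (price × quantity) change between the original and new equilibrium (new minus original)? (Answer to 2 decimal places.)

Solve the original market: 2292 - P = P + 342, hence P = 975 and q = 1317.
With the change applied: demand qd = 2292 - 2P, supply qs = P + 342.
Clearing the new market: 2292 - 2P = P + 342, so P = 650 and q = 992.
Expenditure moves from 975×1317 = 1284075 to 650×992 = 644800; change = -639275.00.

-639275.00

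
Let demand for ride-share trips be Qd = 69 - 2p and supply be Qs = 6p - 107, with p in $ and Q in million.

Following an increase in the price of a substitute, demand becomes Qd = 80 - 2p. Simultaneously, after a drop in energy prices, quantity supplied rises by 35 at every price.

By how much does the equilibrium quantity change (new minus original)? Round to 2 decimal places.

Solve the original market: 69 - 2p = 6p - 107, hence p = 22 and Q = 25.
After the shift, demand is Qd = 80 - 2p and supply is Qs = 6p - 72.
Clearing the new market: 80 - 2p = 6p - 72, so p = 19 and Q = 42.
ΔQ = 42 − 25 = +17.00.

+17.00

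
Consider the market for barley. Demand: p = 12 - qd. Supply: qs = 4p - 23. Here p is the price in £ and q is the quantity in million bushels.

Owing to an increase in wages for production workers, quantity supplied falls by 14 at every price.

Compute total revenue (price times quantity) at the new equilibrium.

Initially, 12 - p = 4p - 23, so 35 = 5p and p = 7, q = 5.
With the change applied: demand qd = 12 - p, supply qs = 4p - 37.
Setting them equal: 12 - p = 4p - 37 → 49 = 5p, so p = 9.8 and q = 2.2.
New expenditure = 9.8 × 2.2 = 21.56.

21.56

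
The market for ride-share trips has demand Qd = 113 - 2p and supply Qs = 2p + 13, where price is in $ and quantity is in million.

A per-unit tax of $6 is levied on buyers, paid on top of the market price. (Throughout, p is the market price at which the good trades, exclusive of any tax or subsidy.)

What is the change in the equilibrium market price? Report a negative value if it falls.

Initially, 113 - 2p = 2p + 13, so 100 = 4p and p = 25, Q = 63.
Since buyers pay the price plus the tax, the effective demand curve becomes Qd = 101 - 2p.
New equilibrium: 101 - 2p = 2p + 13 ⇒ 88 = 4p ⇒ p = 22, Q = 57.
Δp = 22 − 25 = -3.

-3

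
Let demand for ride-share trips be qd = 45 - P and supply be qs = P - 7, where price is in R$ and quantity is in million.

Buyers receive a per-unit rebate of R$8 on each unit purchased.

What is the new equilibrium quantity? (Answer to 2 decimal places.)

Solve the original market: 45 - P = P - 7, hence P = 26 and q = 19.
Since buyers' out-of-pocket price is the market price minus the rebate, the effective demand curve becomes qd = 53 - P.
Clearing the new market: 53 - P = P - 7, so P = 30 and q = 23.

23.00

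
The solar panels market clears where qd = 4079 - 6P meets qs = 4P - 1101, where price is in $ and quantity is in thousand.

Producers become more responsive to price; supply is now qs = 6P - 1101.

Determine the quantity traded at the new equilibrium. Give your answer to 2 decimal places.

Solve the original market: 4079 - 6P = 4P - 1101, hence P = 518 and q = 971.
With the change applied: demand qd = 4079 - 6P, supply qs = 6P - 1101.
New equilibrium: 4079 - 6P = 6P - 1101 ⇒ 5180 = 12P ⇒ P = 1295/3 ≈ 431.6667, q = 1489.

1489.00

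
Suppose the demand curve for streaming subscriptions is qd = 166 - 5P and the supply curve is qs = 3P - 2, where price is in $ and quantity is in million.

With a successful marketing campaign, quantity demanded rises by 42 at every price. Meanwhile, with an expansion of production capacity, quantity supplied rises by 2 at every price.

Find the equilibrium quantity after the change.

Before the shock: 166 - 5P = 3P - 2 ⇒ 168 = 8P ⇒ P = 21, q = 61.
The shock moves the curves to qd = 208 - 5P and qs = 3P.
Clearing the new market: 208 - 5P = 3P, so P = 26 and q = 78.

78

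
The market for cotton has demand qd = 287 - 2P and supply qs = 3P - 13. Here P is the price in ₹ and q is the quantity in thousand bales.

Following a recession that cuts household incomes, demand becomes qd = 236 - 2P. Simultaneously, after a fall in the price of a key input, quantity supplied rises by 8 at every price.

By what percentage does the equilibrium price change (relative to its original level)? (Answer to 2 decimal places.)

-19.67

Original equilibrium: 287 - 2P = 3P - 13 gives 300 = 5P, so P = 60 and q = 167.
After the shift, demand is qd = 236 - 2P and supply is qs = 3P - 5.
Equate the new curves: 236 - 2P = 3P - 5, giving 241 = 5P, P = 48.2, q = 139.6.
%ΔP = (48.2 − 60) / 60 × 100 = -19.67%.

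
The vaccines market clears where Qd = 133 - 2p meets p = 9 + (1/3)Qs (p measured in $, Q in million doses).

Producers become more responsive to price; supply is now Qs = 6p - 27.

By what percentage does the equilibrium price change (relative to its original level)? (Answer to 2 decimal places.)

Before the shock: 133 - 2p = 3p - 27 ⇒ 160 = 5p ⇒ p = 32, Q = 69.
The shock moves the curves to Qd = 133 - 2p and Qs = 6p - 27.
Equate the new curves: 133 - 2p = 6p - 27, giving 160 = 8p, p = 20, Q = 93.
%Δp = (20 − 32) / 32 × 100 = -37.50%.

-37.50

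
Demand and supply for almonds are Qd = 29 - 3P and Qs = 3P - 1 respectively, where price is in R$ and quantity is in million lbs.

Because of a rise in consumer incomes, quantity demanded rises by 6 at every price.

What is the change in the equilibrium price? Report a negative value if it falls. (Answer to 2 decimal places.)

Original equilibrium: 29 - 3P = 3P - 1 gives 30 = 6P, so P = 5 and Q = 14.
The shock moves the curves to Qd = 35 - 3P and Qs = 3P - 1.
Setting them equal: 35 - 3P = 3P - 1 → 36 = 6P, so P = 6 and Q = 17.
ΔP = 6 − 5 = +1.00.

+1.00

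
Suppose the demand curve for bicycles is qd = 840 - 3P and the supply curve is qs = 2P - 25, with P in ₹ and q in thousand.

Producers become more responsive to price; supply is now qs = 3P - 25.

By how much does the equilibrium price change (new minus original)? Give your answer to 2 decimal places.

Initially, 840 - 3P = 2P - 25, so 865 = 5P and P = 173, q = 321.
After the shift, demand is qd = 840 - 3P and supply is qs = 3P - 25.
New equilibrium: 840 - 3P = 3P - 25 ⇒ 865 = 6P ⇒ P = 865/6 ≈ 144.1667, q = 407.5.
ΔP = 144.1667 − 173 = -28.83.

-28.83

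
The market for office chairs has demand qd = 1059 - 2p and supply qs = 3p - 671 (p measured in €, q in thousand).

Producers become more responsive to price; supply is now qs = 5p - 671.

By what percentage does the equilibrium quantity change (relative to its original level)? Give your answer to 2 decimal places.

+53.87

Solve the original market: 1059 - 2p = 3p - 671, hence p = 346 and q = 367.
The shock moves the curves to qd = 1059 - 2p and qs = 5p - 671.
Equate the new curves: 1059 - 2p = 5p - 671, giving 1730 = 7p, p = 1730/7 ≈ 247.1429, q = 3953/7 ≈ 564.7143.
%Δq = (564.7143 − 367) / 367 × 100 = +53.87%.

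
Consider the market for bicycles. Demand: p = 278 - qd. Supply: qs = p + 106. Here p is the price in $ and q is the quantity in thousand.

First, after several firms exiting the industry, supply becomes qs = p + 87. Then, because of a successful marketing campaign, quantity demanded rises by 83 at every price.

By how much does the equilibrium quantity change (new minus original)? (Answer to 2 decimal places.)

+32.00

Initially, 278 - p = p + 106, so 172 = 2p and p = 86, q = 192.
The new curves are qd = 361 - p (demand) and qs = p + 87 (supply).
Setting them equal: 361 - p = p + 87 → 274 = 2p, so p = 137 and q = 224.
Δq = 224 − 192 = +32.00.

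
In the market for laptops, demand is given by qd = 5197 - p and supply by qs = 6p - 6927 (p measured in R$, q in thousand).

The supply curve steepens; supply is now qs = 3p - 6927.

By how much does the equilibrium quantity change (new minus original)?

-1299

Before the shock: 5197 - p = 6p - 6927 ⇒ 12124 = 7p ⇒ p = 1732, q = 3465.
The new curves are qd = 5197 - p (demand) and qs = 3p - 6927 (supply).
New equilibrium: 5197 - p = 3p - 6927 ⇒ 12124 = 4p ⇒ p = 3031, q = 2166.
Δq = 2166 − 3465 = -1299.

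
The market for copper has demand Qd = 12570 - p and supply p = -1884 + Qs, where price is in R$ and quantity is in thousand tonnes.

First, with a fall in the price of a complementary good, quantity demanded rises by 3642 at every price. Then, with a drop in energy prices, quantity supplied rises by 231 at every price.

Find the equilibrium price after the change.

Solve the original market: 12570 - p = p + 1884, hence p = 5343 and Q = 7227.
After the shift, demand is Qd = 16212 - p and supply is Qs = p + 2115.
Setting them equal: 16212 - p = p + 2115 → 14097 = 2p, so p = 7048.5 and Q = 9163.5.

7048.5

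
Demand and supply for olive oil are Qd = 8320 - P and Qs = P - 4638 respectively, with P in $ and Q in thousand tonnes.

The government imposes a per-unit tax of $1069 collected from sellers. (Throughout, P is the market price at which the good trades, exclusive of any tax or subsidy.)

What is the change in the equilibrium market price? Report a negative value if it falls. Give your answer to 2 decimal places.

Solve the original market: 8320 - P = P - 4638, hence P = 6479 and Q = 1841.
Since sellers keep the price net of the tax, the effective supply curve becomes Qs = P - 5707.
New equilibrium: 8320 - P = P - 5707 ⇒ 14027 = 2P ⇒ P = 7013.5, Q = 1306.5.
ΔP = 7013.5 − 6479 = +534.50.

+534.50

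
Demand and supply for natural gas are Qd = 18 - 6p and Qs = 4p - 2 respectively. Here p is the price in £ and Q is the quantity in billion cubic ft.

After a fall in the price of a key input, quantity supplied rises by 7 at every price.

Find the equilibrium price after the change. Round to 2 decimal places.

Initially, 18 - 6p = 4p - 2, so 20 = 10p and p = 2, Q = 6.
The new curves are Qd = 18 - 6p (demand) and Qs = 4p + 5 (supply).
Setting them equal: 18 - 6p = 4p + 5 → 13 = 10p, so p = 1.3 and Q = 10.2.

1.30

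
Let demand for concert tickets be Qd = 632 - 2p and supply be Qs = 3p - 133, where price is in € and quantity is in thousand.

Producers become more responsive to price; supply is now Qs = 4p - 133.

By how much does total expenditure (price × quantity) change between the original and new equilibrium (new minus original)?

-1810.5

Solve the original market: 632 - 2p = 3p - 133, hence p = 153 and Q = 326.
The shock moves the curves to Qd = 632 - 2p and Qs = 4p - 133.
Setting them equal: 632 - 2p = 4p - 133 → 765 = 6p, so p = 127.5 and Q = 377.
Expenditure moves from 153×326 = 49878 to 127.5×377 = 48067.5; change = -1810.5.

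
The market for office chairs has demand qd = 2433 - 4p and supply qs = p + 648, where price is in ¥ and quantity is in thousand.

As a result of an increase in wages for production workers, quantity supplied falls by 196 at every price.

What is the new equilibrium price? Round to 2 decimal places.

Initially, 2433 - 4p = p + 648, so 1785 = 5p and p = 357, q = 1005.
After the shift, demand is qd = 2433 - 4p and supply is qs = p + 452.
Clearing the new market: 2433 - 4p = p + 452, so p = 396.2 and q = 848.2.

396.20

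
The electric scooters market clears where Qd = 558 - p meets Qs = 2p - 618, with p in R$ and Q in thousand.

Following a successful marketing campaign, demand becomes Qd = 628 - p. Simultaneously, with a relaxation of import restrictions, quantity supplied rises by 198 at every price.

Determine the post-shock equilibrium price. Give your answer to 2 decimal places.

Initially, 558 - p = 2p - 618, so 1176 = 3p and p = 392, Q = 166.
After the shift, demand is Qd = 628 - p and supply is Qs = 2p - 420.
New equilibrium: 628 - p = 2p - 420 ⇒ 1048 = 3p ⇒ p = 1048/3 ≈ 349.3333, Q = 836/3 ≈ 278.6667.

349.33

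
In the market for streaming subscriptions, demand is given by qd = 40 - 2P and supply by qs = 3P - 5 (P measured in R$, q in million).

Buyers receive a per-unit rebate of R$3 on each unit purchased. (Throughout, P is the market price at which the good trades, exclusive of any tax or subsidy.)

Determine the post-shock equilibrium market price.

Solve the original market: 40 - 2P = 3P - 5, hence P = 9 and q = 22.
Since buyers' out-of-pocket price is the market price minus the rebate, the effective demand curve becomes qd = 46 - 2P.
Clearing the new market: 46 - 2P = 3P - 5, so P = 10.2 and q = 25.6.

10.2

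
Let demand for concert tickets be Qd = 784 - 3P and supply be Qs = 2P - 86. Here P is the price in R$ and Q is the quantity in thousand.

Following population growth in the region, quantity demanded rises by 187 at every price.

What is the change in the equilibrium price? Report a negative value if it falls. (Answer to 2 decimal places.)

Original equilibrium: 784 - 3P = 2P - 86 gives 870 = 5P, so P = 174 and Q = 262.
After the shift, demand is Qd = 971 - 3P and supply is Qs = 2P - 86.
Clearing the new market: 971 - 3P = 2P - 86, so P = 211.4 and Q = 336.8.
ΔP = 211.4 − 174 = +37.40.

+37.40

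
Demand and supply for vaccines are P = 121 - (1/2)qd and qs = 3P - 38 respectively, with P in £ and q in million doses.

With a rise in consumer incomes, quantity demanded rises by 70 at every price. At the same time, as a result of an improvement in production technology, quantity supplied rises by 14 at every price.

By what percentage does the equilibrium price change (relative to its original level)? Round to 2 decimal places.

Solve the original market: 242 - 2P = 3P - 38, hence P = 56 and q = 130.
With the change applied: demand qd = 312 - 2P, supply qs = 3P - 24.
Equate the new curves: 312 - 2P = 3P - 24, giving 336 = 5P, P = 67.2, q = 177.6.
%ΔP = (67.2 − 56) / 56 × 100 = +20.00%.

+20.00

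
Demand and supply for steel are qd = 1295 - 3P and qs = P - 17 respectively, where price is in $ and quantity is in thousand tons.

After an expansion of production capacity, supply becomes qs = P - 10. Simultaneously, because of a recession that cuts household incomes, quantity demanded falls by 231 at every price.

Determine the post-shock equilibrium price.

Original equilibrium: 1295 - 3P = P - 17 gives 1312 = 4P, so P = 328 and q = 311.
With the change applied: demand qd = 1064 - 3P, supply qs = P - 10.
Equate the new curves: 1064 - 3P = P - 10, giving 1074 = 4P, P = 268.5, q = 258.5.

268.5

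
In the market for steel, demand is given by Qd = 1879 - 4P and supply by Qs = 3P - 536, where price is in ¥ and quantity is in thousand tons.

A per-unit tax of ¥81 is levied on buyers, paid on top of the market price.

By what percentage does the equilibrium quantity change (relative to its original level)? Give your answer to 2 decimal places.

-27.83

Original equilibrium: 1879 - 4P = 3P - 536 gives 2415 = 7P, so P = 345 and Q = 499.
Since buyers pay the price plus the tax, the effective demand curve becomes Qd = 1555 - 4P.
Setting them equal: 1555 - 4P = 3P - 536 → 2091 = 7P, so P = 2091/7 ≈ 298.7143 and Q = 2521/7 ≈ 360.1429.
%ΔQ = (360.1429 − 499) / 499 × 100 = -27.83%.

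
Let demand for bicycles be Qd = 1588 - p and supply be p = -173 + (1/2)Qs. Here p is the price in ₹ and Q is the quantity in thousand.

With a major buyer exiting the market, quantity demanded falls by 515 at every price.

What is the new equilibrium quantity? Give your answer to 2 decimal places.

830.67

Original equilibrium: 1588 - p = 2p + 346 gives 1242 = 3p, so p = 414 and Q = 1174.
The new curves are Qd = 1073 - p (demand) and Qs = 2p + 346 (supply).
New equilibrium: 1073 - p = 2p + 346 ⇒ 727 = 3p ⇒ p = 727/3 ≈ 242.3333, Q = 2492/3 ≈ 830.6667.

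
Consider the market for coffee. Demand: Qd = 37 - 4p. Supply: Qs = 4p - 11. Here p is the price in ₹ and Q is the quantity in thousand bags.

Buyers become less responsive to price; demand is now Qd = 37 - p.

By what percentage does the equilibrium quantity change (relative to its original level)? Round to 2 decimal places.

Initially, 37 - 4p = 4p - 11, so 48 = 8p and p = 6, Q = 13.
The new curves are Qd = 37 - p (demand) and Qs = 4p - 11 (supply).
Clearing the new market: 37 - p = 4p - 11, so p = 9.6 and Q = 27.4.
%ΔQ = (27.4 − 13) / 13 × 100 = +110.77%.

+110.77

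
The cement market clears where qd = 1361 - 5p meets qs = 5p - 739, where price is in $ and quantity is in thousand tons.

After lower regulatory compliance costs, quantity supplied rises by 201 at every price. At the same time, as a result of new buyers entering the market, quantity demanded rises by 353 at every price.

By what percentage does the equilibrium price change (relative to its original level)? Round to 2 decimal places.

Before the shock: 1361 - 5p = 5p - 739 ⇒ 2100 = 10p ⇒ p = 210, q = 311.
The shock moves the curves to qd = 1714 - 5p and qs = 5p - 538.
Clearing the new market: 1714 - 5p = 5p - 538, so p = 225.2 and q = 588.
%Δp = (225.2 − 210) / 210 × 100 = +7.24%.

+7.24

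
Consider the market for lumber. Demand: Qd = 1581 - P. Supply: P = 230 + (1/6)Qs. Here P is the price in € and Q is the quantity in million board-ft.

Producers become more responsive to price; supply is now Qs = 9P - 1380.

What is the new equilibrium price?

Before the shock: 1581 - P = 6P - 1380 ⇒ 2961 = 7P ⇒ P = 423, Q = 1158.
The shock moves the curves to Qd = 1581 - P and Qs = 9P - 1380.
New equilibrium: 1581 - P = 9P - 1380 ⇒ 2961 = 10P ⇒ P = 296.1, Q = 1284.9.

296.1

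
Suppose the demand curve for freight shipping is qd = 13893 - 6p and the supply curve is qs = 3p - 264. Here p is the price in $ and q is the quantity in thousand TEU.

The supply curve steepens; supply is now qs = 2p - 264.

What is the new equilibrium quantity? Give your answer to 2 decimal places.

Before the shock: 13893 - 6p = 3p - 264 ⇒ 14157 = 9p ⇒ p = 1573, q = 4455.
With the change applied: demand qd = 13893 - 6p, supply qs = 2p - 264.
Clearing the new market: 13893 - 6p = 2p - 264, so p = 1769.625 and q = 3275.25.

3275.25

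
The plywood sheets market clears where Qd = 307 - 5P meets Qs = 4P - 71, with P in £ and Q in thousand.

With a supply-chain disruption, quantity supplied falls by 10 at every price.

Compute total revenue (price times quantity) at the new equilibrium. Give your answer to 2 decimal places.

Before the shock: 307 - 5P = 4P - 71 ⇒ 378 = 9P ⇒ P = 42, Q = 97.
The shock moves the curves to Qd = 307 - 5P and Qs = 4P - 81.
New equilibrium: 307 - 5P = 4P - 81 ⇒ 388 = 9P ⇒ P = 388/9 ≈ 43.1111, Q = 823/9 ≈ 91.4444.
New expenditure = 43.1111 × 91.4444 = 3942.27.

3942.27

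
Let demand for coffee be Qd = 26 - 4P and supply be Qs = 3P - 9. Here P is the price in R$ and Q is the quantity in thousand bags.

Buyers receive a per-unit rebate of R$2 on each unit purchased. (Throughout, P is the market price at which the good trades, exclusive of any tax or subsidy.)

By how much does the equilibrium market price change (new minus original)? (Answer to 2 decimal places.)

+1.14

Original equilibrium: 26 - 4P = 3P - 9 gives 35 = 7P, so P = 5 and Q = 6.
Since buyers' out-of-pocket price is the market price minus the rebate, the effective demand curve becomes Qd = 34 - 4P.
New equilibrium: 34 - 4P = 3P - 9 ⇒ 43 = 7P ⇒ P = 43/7 ≈ 6.1429, Q = 66/7 ≈ 9.4286.
ΔP = 6.1429 − 5 = +1.14.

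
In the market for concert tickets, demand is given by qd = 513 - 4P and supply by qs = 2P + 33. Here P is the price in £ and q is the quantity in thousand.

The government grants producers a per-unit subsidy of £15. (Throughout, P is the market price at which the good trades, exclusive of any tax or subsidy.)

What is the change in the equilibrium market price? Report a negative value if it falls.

Solve the original market: 513 - 4P = 2P + 33, hence P = 80 and q = 193.
Since sellers receive the price plus the subsidy, the effective supply curve becomes qs = 2P + 63.
Equate the new curves: 513 - 4P = 2P + 63, giving 450 = 6P, P = 75, q = 213.
ΔP = 75 − 80 = -5.

-5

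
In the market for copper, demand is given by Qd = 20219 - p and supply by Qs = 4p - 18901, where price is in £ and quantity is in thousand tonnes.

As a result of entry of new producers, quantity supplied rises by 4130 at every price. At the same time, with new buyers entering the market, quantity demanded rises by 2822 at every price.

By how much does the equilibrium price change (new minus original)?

-261.6

Original equilibrium: 20219 - p = 4p - 18901 gives 39120 = 5p, so p = 7824 and Q = 12395.
After the shift, demand is Qd = 23041 - p and supply is Qs = 4p - 14771.
Equate the new curves: 23041 - p = 4p - 14771, giving 37812 = 5p, p = 7562.4, Q = 15478.6.
Δp = 7562.4 − 7824 = -261.6.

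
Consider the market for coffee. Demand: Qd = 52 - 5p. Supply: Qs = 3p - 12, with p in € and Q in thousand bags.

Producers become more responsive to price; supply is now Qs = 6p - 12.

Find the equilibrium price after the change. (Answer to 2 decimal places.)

Before the shock: 52 - 5p = 3p - 12 ⇒ 64 = 8p ⇒ p = 8, Q = 12.
The new curves are Qd = 52 - 5p (demand) and Qs = 6p - 12 (supply).
Equate the new curves: 52 - 5p = 6p - 12, giving 64 = 11p, p = 64/11 ≈ 5.8182, Q = 252/11 ≈ 22.9091.

5.82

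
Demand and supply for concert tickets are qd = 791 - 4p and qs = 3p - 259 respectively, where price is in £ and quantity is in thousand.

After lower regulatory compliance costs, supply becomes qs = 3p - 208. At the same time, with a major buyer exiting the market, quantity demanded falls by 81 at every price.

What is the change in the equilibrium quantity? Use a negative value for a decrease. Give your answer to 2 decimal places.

Before the shock: 791 - 4p = 3p - 259 ⇒ 1050 = 7p ⇒ p = 150, q = 191.
The shock moves the curves to qd = 710 - 4p and qs = 3p - 208.
Equate the new curves: 710 - 4p = 3p - 208, giving 918 = 7p, p = 918/7 ≈ 131.1429, q = 1298/7 ≈ 185.4286.
Δq = 185.4286 − 191 = -5.57.

-5.57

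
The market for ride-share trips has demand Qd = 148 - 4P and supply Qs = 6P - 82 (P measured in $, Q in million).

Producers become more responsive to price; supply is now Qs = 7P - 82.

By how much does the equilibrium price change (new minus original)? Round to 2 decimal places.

-2.09

Initially, 148 - 4P = 6P - 82, so 230 = 10P and P = 23, Q = 56.
The new curves are Qd = 148 - 4P (demand) and Qs = 7P - 82 (supply).
Setting them equal: 148 - 4P = 7P - 82 → 230 = 11P, so P = 230/11 ≈ 20.9091 and Q = 708/11 ≈ 64.3636.
ΔP = 20.9091 − 23 = -2.09.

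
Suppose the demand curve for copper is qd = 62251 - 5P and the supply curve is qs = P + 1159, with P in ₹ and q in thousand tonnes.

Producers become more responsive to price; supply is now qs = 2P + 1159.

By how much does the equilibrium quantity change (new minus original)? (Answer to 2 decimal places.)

Original equilibrium: 62251 - 5P = P + 1159 gives 61092 = 6P, so P = 10182 and q = 11341.
The new curves are qd = 62251 - 5P (demand) and qs = 2P + 1159 (supply).
Equate the new curves: 62251 - 5P = 2P + 1159, giving 61092 = 7P, P = 61092/7 ≈ 8727.4286, q = 130297/7 ≈ 18613.8571.
Δq = 18613.8571 − 11341 = +7272.86.

+7272.86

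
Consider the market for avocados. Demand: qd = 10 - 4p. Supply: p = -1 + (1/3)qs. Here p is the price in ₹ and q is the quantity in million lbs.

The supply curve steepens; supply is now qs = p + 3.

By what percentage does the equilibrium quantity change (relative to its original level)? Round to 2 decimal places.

Original equilibrium: 10 - 4p = 3p + 3 gives 7 = 7p, so p = 1 and q = 6.
After the shift, demand is qd = 10 - 4p and supply is qs = p + 3.
New equilibrium: 10 - 4p = p + 3 ⇒ 7 = 5p ⇒ p = 1.4, q = 4.4.
%Δq = (4.4 − 6) / 6 × 100 = -26.67%.

-26.67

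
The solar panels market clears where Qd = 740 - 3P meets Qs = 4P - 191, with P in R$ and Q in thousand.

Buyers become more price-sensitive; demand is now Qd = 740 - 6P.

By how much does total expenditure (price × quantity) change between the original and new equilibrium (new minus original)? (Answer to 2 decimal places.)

-28464.66

Original equilibrium: 740 - 3P = 4P - 191 gives 931 = 7P, so P = 133 and Q = 341.
The new curves are Qd = 740 - 6P (demand) and Qs = 4P - 191 (supply).
Setting them equal: 740 - 6P = 4P - 191 → 931 = 10P, so P = 93.1 and Q = 181.4.
Expenditure moves from 133×341 = 45353 to 93.1×181.4 = 16888.34; change = -28464.66.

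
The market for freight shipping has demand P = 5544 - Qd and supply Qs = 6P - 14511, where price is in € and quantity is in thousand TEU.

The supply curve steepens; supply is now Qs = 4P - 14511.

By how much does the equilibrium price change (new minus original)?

+1146

Original equilibrium: 5544 - P = 6P - 14511 gives 20055 = 7P, so P = 2865 and Q = 2679.
With the change applied: demand Qd = 5544 - P, supply Qs = 4P - 14511.
Equate the new curves: 5544 - P = 4P - 14511, giving 20055 = 5P, P = 4011, Q = 1533.
ΔP = 4011 − 2865 = +1146.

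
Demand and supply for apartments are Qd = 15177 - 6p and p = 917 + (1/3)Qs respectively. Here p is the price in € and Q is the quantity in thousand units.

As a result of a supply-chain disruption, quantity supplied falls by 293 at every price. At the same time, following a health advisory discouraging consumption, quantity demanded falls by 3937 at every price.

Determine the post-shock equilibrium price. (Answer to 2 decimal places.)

Before the shock: 15177 - 6p = 3p - 2751 ⇒ 17928 = 9p ⇒ p = 1992, Q = 3225.
With the change applied: demand Qd = 11240 - 6p, supply Qs = 3p - 3044.
Clearing the new market: 11240 - 6p = 3p - 3044, so p = 14284/9 ≈ 1587.1111 and Q = 5152/3 ≈ 1717.3333.

1587.11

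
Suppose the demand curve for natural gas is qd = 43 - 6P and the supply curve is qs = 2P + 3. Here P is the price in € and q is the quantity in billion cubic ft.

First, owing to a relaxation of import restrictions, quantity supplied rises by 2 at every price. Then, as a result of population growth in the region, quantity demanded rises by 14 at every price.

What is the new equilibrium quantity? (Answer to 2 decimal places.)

Initially, 43 - 6P = 2P + 3, so 40 = 8P and P = 5, q = 13.
After the shift, demand is qd = 57 - 6P and supply is qs = 2P + 5.
Setting them equal: 57 - 6P = 2P + 5 → 52 = 8P, so P = 6.5 and q = 18.

18.00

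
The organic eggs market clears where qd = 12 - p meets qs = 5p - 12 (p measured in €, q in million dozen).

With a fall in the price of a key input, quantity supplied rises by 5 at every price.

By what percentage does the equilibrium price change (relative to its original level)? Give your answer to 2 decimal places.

Solve the original market: 12 - p = 5p - 12, hence p = 4 and q = 8.
After the shift, demand is qd = 12 - p and supply is qs = 5p - 7.
Clearing the new market: 12 - p = 5p - 7, so p = 19/6 ≈ 3.1667 and q = 53/6 ≈ 8.8333.
%Δp = (3.1667 − 4) / 4 × 100 = -20.83%.

-20.83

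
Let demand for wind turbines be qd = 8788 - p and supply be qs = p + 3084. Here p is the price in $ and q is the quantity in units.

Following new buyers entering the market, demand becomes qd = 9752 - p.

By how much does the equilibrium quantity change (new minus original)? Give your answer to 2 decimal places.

+482.00

Original equilibrium: 8788 - p = p + 3084 gives 5704 = 2p, so p = 2852 and q = 5936.
The shock moves the curves to qd = 9752 - p and qs = p + 3084.
Equate the new curves: 9752 - p = p + 3084, giving 6668 = 2p, p = 3334, q = 6418.
Δq = 6418 − 5936 = +482.00.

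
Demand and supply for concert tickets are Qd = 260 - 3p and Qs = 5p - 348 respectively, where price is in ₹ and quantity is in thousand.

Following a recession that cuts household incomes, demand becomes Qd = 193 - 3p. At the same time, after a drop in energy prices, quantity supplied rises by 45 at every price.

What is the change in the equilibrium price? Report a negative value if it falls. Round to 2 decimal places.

Original equilibrium: 260 - 3p = 5p - 348 gives 608 = 8p, so p = 76 and Q = 32.
The shock moves the curves to Qd = 193 - 3p and Qs = 5p - 303.
Clearing the new market: 193 - 3p = 5p - 303, so p = 62 and Q = 7.
Δp = 62 − 76 = -14.00.

-14.00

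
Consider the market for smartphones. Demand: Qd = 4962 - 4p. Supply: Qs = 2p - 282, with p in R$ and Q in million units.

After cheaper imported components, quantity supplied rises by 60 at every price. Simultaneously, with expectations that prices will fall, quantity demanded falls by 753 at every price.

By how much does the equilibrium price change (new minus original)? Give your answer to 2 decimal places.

-135.50

Solve the original market: 4962 - 4p = 2p - 282, hence p = 874 and Q = 1466.
With the change applied: demand Qd = 4209 - 4p, supply Qs = 2p - 222.
Clearing the new market: 4209 - 4p = 2p - 222, so p = 738.5 and Q = 1255.
Δp = 738.5 − 874 = -135.50.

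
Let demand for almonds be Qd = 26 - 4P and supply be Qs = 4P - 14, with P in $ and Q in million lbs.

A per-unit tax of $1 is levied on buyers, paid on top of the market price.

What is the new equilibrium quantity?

4

Before the shock: 26 - 4P = 4P - 14 ⇒ 40 = 8P ⇒ P = 5, Q = 6.
Since buyers pay the price plus the tax, the effective demand curve becomes Qd = 22 - 4P.
Setting them equal: 22 - 4P = 4P - 14 → 36 = 8P, so P = 4.5 and Q = 4.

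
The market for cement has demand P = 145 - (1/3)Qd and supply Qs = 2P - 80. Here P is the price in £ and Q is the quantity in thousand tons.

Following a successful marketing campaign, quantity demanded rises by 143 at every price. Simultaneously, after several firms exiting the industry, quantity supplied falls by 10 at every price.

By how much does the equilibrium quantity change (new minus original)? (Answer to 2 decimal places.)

+51.20

Original equilibrium: 435 - 3P = 2P - 80 gives 515 = 5P, so P = 103 and Q = 126.
The new curves are Qd = 578 - 3P (demand) and Qs = 2P - 90 (supply).
New equilibrium: 578 - 3P = 2P - 90 ⇒ 668 = 5P ⇒ P = 133.6, Q = 177.2.
ΔQ = 177.2 − 126 = +51.20.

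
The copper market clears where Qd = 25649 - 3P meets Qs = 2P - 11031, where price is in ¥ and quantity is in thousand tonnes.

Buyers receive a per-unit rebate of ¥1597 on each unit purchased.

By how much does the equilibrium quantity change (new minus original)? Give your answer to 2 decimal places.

Original equilibrium: 25649 - 3P = 2P - 11031 gives 36680 = 5P, so P = 7336 and Q = 3641.
Since buyers' out-of-pocket price is the market price minus the rebate, the effective demand curve becomes Qd = 30440 - 3P.
Equate the new curves: 30440 - 3P = 2P - 11031, giving 41471 = 5P, P = 8294.2, Q = 5557.4.
ΔQ = 5557.4 − 3641 = +1916.40.

+1916.40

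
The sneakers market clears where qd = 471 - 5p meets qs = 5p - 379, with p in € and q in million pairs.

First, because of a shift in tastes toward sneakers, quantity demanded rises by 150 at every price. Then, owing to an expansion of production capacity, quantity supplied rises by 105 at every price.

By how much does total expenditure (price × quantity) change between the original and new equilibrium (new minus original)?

Original equilibrium: 471 - 5p = 5p - 379 gives 850 = 10p, so p = 85 and q = 46.
After the shift, demand is qd = 621 - 5p and supply is qs = 5p - 274.
Clearing the new market: 621 - 5p = 5p - 274, so p = 89.5 and q = 173.5.
Expenditure moves from 85×46 = 3910 to 89.5×173.5 = 15528.25; change = +11618.25.

+11618.25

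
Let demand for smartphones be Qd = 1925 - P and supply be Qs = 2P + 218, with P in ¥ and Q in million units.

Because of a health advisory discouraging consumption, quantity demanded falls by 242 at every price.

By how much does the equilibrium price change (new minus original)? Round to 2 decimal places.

Original equilibrium: 1925 - P = 2P + 218 gives 1707 = 3P, so P = 569 and Q = 1356.
The shock moves the curves to Qd = 1683 - P and Qs = 2P + 218.
Setting them equal: 1683 - P = 2P + 218 → 1465 = 3P, so P = 1465/3 ≈ 488.3333 and Q = 3584/3 ≈ 1194.6667.
ΔP = 488.3333 − 569 = -80.67.

-80.67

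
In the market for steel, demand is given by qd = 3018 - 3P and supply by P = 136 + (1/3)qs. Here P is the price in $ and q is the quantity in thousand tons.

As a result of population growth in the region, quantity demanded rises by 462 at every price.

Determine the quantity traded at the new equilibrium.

Before the shock: 3018 - 3P = 3P - 408 ⇒ 3426 = 6P ⇒ P = 571, q = 1305.
The shock moves the curves to qd = 3480 - 3P and qs = 3P - 408.
Setting them equal: 3480 - 3P = 3P - 408 → 3888 = 6P, so P = 648 and q = 1536.

1536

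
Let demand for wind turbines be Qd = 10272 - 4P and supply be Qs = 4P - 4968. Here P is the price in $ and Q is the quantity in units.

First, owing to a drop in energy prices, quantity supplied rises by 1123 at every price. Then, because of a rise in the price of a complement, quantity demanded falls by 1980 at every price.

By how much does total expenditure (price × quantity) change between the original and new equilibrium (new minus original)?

-1678732.5625

Initially, 10272 - 4P = 4P - 4968, so 15240 = 8P and P = 1905, Q = 2652.
The shock moves the curves to Qd = 8292 - 4P and Qs = 4P - 3845.
Setting them equal: 8292 - 4P = 4P - 3845 → 12137 = 8P, so P = 1517.125 and Q = 2223.5.
Expenditure moves from 1905×2652 = 5052060 to 1517.125×2223.5 = 3373327.4375; change = -1678732.5625.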